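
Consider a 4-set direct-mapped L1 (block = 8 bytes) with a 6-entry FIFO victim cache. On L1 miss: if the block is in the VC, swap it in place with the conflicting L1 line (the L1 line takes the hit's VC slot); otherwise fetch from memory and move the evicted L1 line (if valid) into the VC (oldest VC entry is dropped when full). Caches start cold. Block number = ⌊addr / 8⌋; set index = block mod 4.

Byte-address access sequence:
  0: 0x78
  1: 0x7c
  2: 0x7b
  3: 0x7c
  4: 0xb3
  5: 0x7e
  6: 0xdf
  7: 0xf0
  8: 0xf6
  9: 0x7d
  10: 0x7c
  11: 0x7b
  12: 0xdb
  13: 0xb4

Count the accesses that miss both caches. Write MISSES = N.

0: 0x78 (blk 15, set 3) → MISS  vc=[]
1: 0x7c (blk 15, set 3) → L1-HIT  vc=[]
2: 0x7b (blk 15, set 3) → L1-HIT  vc=[]
3: 0x7c (blk 15, set 3) → L1-HIT  vc=[]
4: 0xb3 (blk 22, set 2) → MISS  vc=[]
5: 0x7e (blk 15, set 3) → L1-HIT  vc=[]
6: 0xdf (blk 27, set 3) → MISS  vc=[15]
7: 0xf0 (blk 30, set 2) → MISS  vc=[15, 22]
8: 0xf6 (blk 30, set 2) → L1-HIT  vc=[15, 22]
9: 0x7d (blk 15, set 3) → VC-HIT  vc=[27, 22]
10: 0x7c (blk 15, set 3) → L1-HIT  vc=[27, 22]
11: 0x7b (blk 15, set 3) → L1-HIT  vc=[27, 22]
12: 0xdb (blk 27, set 3) → VC-HIT  vc=[15, 22]
13: 0xb4 (blk 22, set 2) → VC-HIT  vc=[15, 30]

MISSES = 4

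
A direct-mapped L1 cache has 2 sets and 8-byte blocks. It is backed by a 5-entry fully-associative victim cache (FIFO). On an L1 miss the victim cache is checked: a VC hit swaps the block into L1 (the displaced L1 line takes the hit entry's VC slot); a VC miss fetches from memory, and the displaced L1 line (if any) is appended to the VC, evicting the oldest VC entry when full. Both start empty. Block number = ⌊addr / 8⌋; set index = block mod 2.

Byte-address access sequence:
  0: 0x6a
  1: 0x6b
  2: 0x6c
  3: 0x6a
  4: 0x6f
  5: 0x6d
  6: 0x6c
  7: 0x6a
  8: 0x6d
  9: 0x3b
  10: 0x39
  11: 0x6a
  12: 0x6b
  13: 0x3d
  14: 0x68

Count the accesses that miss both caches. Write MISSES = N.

MISSES = 2

  [0] addr=0x6a blk=13 s=1: MISS | VC []
  [1] addr=0x6b blk=13 s=1: L1-HIT | VC []
  [2] addr=0x6c blk=13 s=1: L1-HIT | VC []
  [3] addr=0x6a blk=13 s=1: L1-HIT | VC []
  [4] addr=0x6f blk=13 s=1: L1-HIT | VC []
  [5] addr=0x6d blk=13 s=1: L1-HIT | VC []
  [6] addr=0x6c blk=13 s=1: L1-HIT | VC []
  [7] addr=0x6a blk=13 s=1: L1-HIT | VC []
  [8] addr=0x6d blk=13 s=1: L1-HIT | VC []
  [9] addr=0x3b blk=7 s=1: MISS | VC [13]
  [10] addr=0x39 blk=7 s=1: L1-HIT | VC [13]
  [11] addr=0x6a blk=13 s=1: VC-HIT | VC [7]
  [12] addr=0x6b blk=13 s=1: L1-HIT | VC [7]
  [13] addr=0x3d blk=7 s=1: VC-HIT | VC [13]
  [14] addr=0x68 blk=13 s=1: VC-HIT | VC [7]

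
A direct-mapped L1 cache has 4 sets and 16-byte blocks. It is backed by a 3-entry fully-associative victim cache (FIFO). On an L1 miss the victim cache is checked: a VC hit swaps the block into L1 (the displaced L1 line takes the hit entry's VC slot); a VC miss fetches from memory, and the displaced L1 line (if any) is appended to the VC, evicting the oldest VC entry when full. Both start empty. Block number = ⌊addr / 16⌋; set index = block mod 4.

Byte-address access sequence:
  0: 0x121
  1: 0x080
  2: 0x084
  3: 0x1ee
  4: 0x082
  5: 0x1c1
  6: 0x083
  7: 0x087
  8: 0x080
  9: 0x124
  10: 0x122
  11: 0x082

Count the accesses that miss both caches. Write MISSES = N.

#0 0x121→b18/s2 MISS; vc=[]
#1 0x80→b8/s0 MISS; vc=[]
#2 0x84→b8/s0 L1-HIT; vc=[]
#3 0x1ee→b30/s2 MISS; vc=[18]
#4 0x82→b8/s0 L1-HIT; vc=[18]
#5 0x1c1→b28/s0 MISS; vc=[18,8]
#6 0x83→b8/s0 VC-HIT; vc=[18,28]
#7 0x87→b8/s0 L1-HIT; vc=[18,28]
#8 0x80→b8/s0 L1-HIT; vc=[18,28]
#9 0x124→b18/s2 VC-HIT; vc=[30,28]
#10 0x122→b18/s2 L1-HIT; vc=[30,28]
#11 0x82→b8/s0 L1-HIT; vc=[30,28]

MISSES = 4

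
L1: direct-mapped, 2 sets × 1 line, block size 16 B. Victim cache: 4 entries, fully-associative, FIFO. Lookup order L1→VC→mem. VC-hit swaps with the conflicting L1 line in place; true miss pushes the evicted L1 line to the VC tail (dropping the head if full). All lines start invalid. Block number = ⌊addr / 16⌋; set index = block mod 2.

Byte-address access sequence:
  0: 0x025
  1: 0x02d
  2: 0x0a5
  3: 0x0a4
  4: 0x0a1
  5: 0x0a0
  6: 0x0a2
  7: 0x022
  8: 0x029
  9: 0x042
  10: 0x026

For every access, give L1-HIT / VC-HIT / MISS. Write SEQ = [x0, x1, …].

SEQ = [MISS, L1-HIT, MISS, L1-HIT, L1-HIT, L1-HIT, L1-HIT, VC-HIT, L1-HIT, MISS, VC-HIT]

  [0] addr=0x25 blk=2 s=0: MISS | VC []
  [1] addr=0x2d blk=2 s=0: L1-HIT | VC []
  [2] addr=0xa5 blk=10 s=0: MISS | VC [2]
  [3] addr=0xa4 blk=10 s=0: L1-HIT | VC [2]
  [4] addr=0xa1 blk=10 s=0: L1-HIT | VC [2]
  [5] addr=0xa0 blk=10 s=0: L1-HIT | VC [2]
  [6] addr=0xa2 blk=10 s=0: L1-HIT | VC [2]
  [7] addr=0x22 blk=2 s=0: VC-HIT | VC [10]
  [8] addr=0x29 blk=2 s=0: L1-HIT | VC [10]
  [9] addr=0x42 blk=4 s=0: MISS | VC [10, 2]
  [10] addr=0x26 blk=2 s=0: VC-HIT | VC [10, 4]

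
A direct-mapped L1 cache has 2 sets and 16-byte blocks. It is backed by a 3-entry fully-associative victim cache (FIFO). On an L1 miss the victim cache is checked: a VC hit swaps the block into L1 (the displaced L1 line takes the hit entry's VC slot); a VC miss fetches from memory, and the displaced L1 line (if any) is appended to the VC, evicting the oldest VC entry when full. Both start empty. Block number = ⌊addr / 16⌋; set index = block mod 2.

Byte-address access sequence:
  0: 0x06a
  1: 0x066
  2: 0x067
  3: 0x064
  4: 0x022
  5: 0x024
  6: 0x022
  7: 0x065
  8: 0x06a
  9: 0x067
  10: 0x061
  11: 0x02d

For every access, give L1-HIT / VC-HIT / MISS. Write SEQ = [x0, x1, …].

SEQ = [MISS, L1-HIT, L1-HIT, L1-HIT, MISS, L1-HIT, L1-HIT, VC-HIT, L1-HIT, L1-HIT, L1-HIT, VC-HIT]

0: 0x6a (blk 6, set 0) → MISS  vc=[]
1: 0x66 (blk 6, set 0) → L1-HIT  vc=[]
2: 0x67 (blk 6, set 0) → L1-HIT  vc=[]
3: 0x64 (blk 6, set 0) → L1-HIT  vc=[]
4: 0x22 (blk 2, set 0) → MISS  vc=[6]
5: 0x24 (blk 2, set 0) → L1-HIT  vc=[6]
6: 0x22 (blk 2, set 0) → L1-HIT  vc=[6]
7: 0x65 (blk 6, set 0) → VC-HIT  vc=[2]
8: 0x6a (blk 6, set 0) → L1-HIT  vc=[2]
9: 0x67 (blk 6, set 0) → L1-HIT  vc=[2]
10: 0x61 (blk 6, set 0) → L1-HIT  vc=[2]
11: 0x2d (blk 2, set 0) → VC-HIT  vc=[6]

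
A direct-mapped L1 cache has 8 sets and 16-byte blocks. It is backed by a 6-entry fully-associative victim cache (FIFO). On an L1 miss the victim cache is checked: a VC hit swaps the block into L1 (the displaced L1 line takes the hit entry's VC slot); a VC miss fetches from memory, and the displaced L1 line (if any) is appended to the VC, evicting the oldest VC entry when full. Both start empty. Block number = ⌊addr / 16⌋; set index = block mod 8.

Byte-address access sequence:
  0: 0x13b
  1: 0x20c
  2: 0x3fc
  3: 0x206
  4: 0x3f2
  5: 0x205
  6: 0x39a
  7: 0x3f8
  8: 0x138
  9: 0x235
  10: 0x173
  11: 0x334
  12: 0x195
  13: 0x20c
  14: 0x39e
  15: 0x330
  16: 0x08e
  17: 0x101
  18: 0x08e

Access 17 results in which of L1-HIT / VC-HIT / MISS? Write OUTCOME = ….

#0 0x13b→b19/s3 MISS; vc=[]
#1 0x20c→b32/s0 MISS; vc=[]
#2 0x3fc→b63/s7 MISS; vc=[]
#3 0x206→b32/s0 L1-HIT; vc=[]
#4 0x3f2→b63/s7 L1-HIT; vc=[]
#5 0x205→b32/s0 L1-HIT; vc=[]
#6 0x39a→b57/s1 MISS; vc=[]
#7 0x3f8→b63/s7 L1-HIT; vc=[]
#8 0x138→b19/s3 L1-HIT; vc=[]
#9 0x235→b35/s3 MISS; vc=[19]
#10 0x173→b23/s7 MISS; vc=[19,63]
#11 0x334→b51/s3 MISS; vc=[19,63,35]
#12 0x195→b25/s1 MISS; vc=[19,63,35,57]
#13 0x20c→b32/s0 L1-HIT; vc=[19,63,35,57]
#14 0x39e→b57/s1 VC-HIT; vc=[19,63,35,25]
#15 0x330→b51/s3 L1-HIT; vc=[19,63,35,25]
#16 0x8e→b8/s0 MISS; vc=[19,63,35,25,32]
#17 0x101→b16/s0 MISS; vc=[19,63,35,25,32,8]
#18 0x8e→b8/s0 VC-HIT; vc=[19,63,35,25,32,16]

OUTCOME = MISS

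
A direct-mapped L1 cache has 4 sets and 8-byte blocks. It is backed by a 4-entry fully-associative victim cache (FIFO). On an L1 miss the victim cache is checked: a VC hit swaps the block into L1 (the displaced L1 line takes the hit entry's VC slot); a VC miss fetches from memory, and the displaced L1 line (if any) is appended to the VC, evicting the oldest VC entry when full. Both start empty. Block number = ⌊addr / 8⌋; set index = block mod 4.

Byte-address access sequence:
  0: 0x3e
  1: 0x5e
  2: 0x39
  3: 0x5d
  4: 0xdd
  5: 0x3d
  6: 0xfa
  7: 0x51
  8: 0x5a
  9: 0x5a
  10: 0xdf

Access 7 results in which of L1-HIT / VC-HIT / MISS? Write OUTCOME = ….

OUTCOME = MISS

  [0] addr=0x3e blk=7 s=3: MISS | VC []
  [1] addr=0x5e blk=11 s=3: MISS | VC [7]
  [2] addr=0x39 blk=7 s=3: VC-HIT | VC [11]
  [3] addr=0x5d blk=11 s=3: VC-HIT | VC [7]
  [4] addr=0xdd blk=27 s=3: MISS | VC [7, 11]
  [5] addr=0x3d blk=7 s=3: VC-HIT | VC [27, 11]
  [6] addr=0xfa blk=31 s=3: MISS | VC [27, 11, 7]
  [7] addr=0x51 blk=10 s=2: MISS | VC [27, 11, 7]
  [8] addr=0x5a blk=11 s=3: VC-HIT | VC [27, 31, 7]
  [9] addr=0x5a blk=11 s=3: L1-HIT | VC [27, 31, 7]
  [10] addr=0xdf blk=27 s=3: VC-HIT | VC [11, 31, 7]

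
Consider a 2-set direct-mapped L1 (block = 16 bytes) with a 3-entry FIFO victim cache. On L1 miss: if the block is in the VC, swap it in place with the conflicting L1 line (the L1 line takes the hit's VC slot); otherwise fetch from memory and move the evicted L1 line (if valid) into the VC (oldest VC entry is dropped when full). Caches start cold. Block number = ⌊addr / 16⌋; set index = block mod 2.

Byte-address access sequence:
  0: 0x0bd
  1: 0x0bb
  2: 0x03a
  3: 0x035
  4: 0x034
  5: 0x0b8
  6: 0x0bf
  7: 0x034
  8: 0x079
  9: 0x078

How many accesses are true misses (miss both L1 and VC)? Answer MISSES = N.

MISSES = 3

#0 0xbd→b11/s1 MISS; vc=[]
#1 0xbb→b11/s1 L1-HIT; vc=[]
#2 0x3a→b3/s1 MISS; vc=[11]
#3 0x35→b3/s1 L1-HIT; vc=[11]
#4 0x34→b3/s1 L1-HIT; vc=[11]
#5 0xb8→b11/s1 VC-HIT; vc=[3]
#6 0xbf→b11/s1 L1-HIT; vc=[3]
#7 0x34→b3/s1 VC-HIT; vc=[11]
#8 0x79→b7/s1 MISS; vc=[11,3]
#9 0x78→b7/s1 L1-HIT; vc=[11,3]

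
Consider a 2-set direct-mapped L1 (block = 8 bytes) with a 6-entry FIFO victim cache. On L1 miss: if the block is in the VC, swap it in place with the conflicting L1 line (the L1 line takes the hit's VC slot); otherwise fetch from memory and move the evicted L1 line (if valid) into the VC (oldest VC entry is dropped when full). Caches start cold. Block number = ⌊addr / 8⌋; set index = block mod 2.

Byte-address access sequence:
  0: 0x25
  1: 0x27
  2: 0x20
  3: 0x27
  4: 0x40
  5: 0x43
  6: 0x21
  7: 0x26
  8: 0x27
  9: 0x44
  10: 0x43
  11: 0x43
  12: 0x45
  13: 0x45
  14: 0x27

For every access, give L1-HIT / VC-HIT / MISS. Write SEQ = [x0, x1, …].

0: 0x25 (blk 4, set 0) → MISS  vc=[]
1: 0x27 (blk 4, set 0) → L1-HIT  vc=[]
2: 0x20 (blk 4, set 0) → L1-HIT  vc=[]
3: 0x27 (blk 4, set 0) → L1-HIT  vc=[]
4: 0x40 (blk 8, set 0) → MISS  vc=[4]
5: 0x43 (blk 8, set 0) → L1-HIT  vc=[4]
6: 0x21 (blk 4, set 0) → VC-HIT  vc=[8]
7: 0x26 (blk 4, set 0) → L1-HIT  vc=[8]
8: 0x27 (blk 4, set 0) → L1-HIT  vc=[8]
9: 0x44 (blk 8, set 0) → VC-HIT  vc=[4]
10: 0x43 (blk 8, set 0) → L1-HIT  vc=[4]
11: 0x43 (blk 8, set 0) → L1-HIT  vc=[4]
12: 0x45 (blk 8, set 0) → L1-HIT  vc=[4]
13: 0x45 (blk 8, set 0) → L1-HIT  vc=[4]
14: 0x27 (blk 4, set 0) → VC-HIT  vc=[8]

SEQ = [MISS, L1-HIT, L1-HIT, L1-HIT, MISS, L1-HIT, VC-HIT, L1-HIT, L1-HIT, VC-HIT, L1-HIT, L1-HIT, L1-HIT, L1-HIT, VC-HIT]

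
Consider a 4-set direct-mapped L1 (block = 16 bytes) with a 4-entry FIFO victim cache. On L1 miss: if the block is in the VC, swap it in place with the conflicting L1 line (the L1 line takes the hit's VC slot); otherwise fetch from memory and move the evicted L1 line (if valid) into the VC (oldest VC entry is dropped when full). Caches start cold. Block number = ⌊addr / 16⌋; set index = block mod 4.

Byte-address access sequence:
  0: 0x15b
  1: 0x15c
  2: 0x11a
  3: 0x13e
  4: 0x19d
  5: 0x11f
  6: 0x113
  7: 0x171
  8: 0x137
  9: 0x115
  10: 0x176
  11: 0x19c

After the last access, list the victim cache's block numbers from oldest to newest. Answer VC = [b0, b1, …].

  [0] addr=0x15b blk=21 s=1: MISS | VC []
  [1] addr=0x15c blk=21 s=1: L1-HIT | VC []
  [2] addr=0x11a blk=17 s=1: MISS | VC [21]
  [3] addr=0x13e blk=19 s=3: MISS | VC [21]
  [4] addr=0x19d blk=25 s=1: MISS | VC [21, 17]
  [5] addr=0x11f blk=17 s=1: VC-HIT | VC [21, 25]
  [6] addr=0x113 blk=17 s=1: L1-HIT | VC [21, 25]
  [7] addr=0x171 blk=23 s=3: MISS | VC [21, 25, 19]
  [8] addr=0x137 blk=19 s=3: VC-HIT | VC [21, 25, 23]
  [9] addr=0x115 blk=17 s=1: L1-HIT | VC [21, 25, 23]
  [10] addr=0x176 blk=23 s=3: VC-HIT | VC [21, 25, 19]
  [11] addr=0x19c blk=25 s=1: VC-HIT | VC [21, 17, 19]

VC = [21, 17, 19]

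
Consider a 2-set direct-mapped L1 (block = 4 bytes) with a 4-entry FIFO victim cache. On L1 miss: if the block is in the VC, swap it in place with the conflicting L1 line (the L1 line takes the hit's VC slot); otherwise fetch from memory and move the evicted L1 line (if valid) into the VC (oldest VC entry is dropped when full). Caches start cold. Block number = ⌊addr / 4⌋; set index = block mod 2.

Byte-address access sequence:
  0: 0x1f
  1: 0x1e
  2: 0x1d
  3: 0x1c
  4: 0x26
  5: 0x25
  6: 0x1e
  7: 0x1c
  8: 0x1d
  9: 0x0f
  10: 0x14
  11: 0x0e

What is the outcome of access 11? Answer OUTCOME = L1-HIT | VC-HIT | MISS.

#0 0x1f→b7/s1 MISS; vc=[]
#1 0x1e→b7/s1 L1-HIT; vc=[]
#2 0x1d→b7/s1 L1-HIT; vc=[]
#3 0x1c→b7/s1 L1-HIT; vc=[]
#4 0x26→b9/s1 MISS; vc=[7]
#5 0x25→b9/s1 L1-HIT; vc=[7]
#6 0x1e→b7/s1 VC-HIT; vc=[9]
#7 0x1c→b7/s1 L1-HIT; vc=[9]
#8 0x1d→b7/s1 L1-HIT; vc=[9]
#9 0xf→b3/s1 MISS; vc=[9,7]
#10 0x14→b5/s1 MISS; vc=[9,7,3]
#11 0xe→b3/s1 VC-HIT; vc=[9,7,5]

OUTCOME = VC-HIT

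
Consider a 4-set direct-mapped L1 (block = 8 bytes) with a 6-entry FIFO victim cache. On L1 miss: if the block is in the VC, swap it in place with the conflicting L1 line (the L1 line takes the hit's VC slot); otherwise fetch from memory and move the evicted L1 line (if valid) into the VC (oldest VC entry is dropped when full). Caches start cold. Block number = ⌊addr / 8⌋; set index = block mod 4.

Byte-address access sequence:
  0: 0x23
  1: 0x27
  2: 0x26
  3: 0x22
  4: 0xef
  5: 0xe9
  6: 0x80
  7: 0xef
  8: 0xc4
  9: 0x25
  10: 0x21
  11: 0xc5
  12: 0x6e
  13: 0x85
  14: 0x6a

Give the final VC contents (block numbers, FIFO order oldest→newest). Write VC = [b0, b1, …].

VC = [4, 24, 29]

#0 0x23→b4/s0 MISS; vc=[]
#1 0x27→b4/s0 L1-HIT; vc=[]
#2 0x26→b4/s0 L1-HIT; vc=[]
#3 0x22→b4/s0 L1-HIT; vc=[]
#4 0xef→b29/s1 MISS; vc=[]
#5 0xe9→b29/s1 L1-HIT; vc=[]
#6 0x80→b16/s0 MISS; vc=[4]
#7 0xef→b29/s1 L1-HIT; vc=[4]
#8 0xc4→b24/s0 MISS; vc=[4,16]
#9 0x25→b4/s0 VC-HIT; vc=[24,16]
#10 0x21→b4/s0 L1-HIT; vc=[24,16]
#11 0xc5→b24/s0 VC-HIT; vc=[4,16]
#12 0x6e→b13/s1 MISS; vc=[4,16,29]
#13 0x85→b16/s0 VC-HIT; vc=[4,24,29]
#14 0x6a→b13/s1 L1-HIT; vc=[4,24,29]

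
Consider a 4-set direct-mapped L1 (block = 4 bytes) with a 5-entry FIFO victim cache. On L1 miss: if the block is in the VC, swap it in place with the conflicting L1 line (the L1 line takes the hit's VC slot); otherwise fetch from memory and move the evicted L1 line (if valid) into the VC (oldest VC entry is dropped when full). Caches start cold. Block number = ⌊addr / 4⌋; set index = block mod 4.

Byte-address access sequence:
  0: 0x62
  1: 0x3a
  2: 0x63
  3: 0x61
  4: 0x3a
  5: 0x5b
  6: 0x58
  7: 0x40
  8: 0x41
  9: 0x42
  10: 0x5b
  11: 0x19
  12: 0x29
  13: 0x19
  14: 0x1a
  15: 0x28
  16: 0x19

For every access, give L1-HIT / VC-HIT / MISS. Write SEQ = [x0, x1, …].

SEQ = [MISS, MISS, L1-HIT, L1-HIT, L1-HIT, MISS, L1-HIT, MISS, L1-HIT, L1-HIT, L1-HIT, MISS, MISS, VC-HIT, L1-HIT, VC-HIT, VC-HIT]

#0 0x62→b24/s0 MISS; vc=[]
#1 0x3a→b14/s2 MISS; vc=[]
#2 0x63→b24/s0 L1-HIT; vc=[]
#3 0x61→b24/s0 L1-HIT; vc=[]
#4 0x3a→b14/s2 L1-HIT; vc=[]
#5 0x5b→b22/s2 MISS; vc=[14]
#6 0x58→b22/s2 L1-HIT; vc=[14]
#7 0x40→b16/s0 MISS; vc=[14,24]
#8 0x41→b16/s0 L1-HIT; vc=[14,24]
#9 0x42→b16/s0 L1-HIT; vc=[14,24]
#10 0x5b→b22/s2 L1-HIT; vc=[14,24]
#11 0x19→b6/s2 MISS; vc=[14,24,22]
#12 0x29→b10/s2 MISS; vc=[14,24,22,6]
#13 0x19→b6/s2 VC-HIT; vc=[14,24,22,10]
#14 0x1a→b6/s2 L1-HIT; vc=[14,24,22,10]
#15 0x28→b10/s2 VC-HIT; vc=[14,24,22,6]
#16 0x19→b6/s2 VC-HIT; vc=[14,24,22,10]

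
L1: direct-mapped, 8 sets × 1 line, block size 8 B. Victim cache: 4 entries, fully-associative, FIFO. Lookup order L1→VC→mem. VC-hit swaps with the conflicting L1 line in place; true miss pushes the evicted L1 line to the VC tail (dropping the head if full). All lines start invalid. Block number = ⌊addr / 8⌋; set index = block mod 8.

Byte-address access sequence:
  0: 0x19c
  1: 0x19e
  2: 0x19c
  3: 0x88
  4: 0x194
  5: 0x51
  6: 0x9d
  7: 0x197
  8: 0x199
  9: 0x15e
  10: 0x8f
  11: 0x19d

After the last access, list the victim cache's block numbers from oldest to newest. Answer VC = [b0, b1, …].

VC = [10, 19, 43]

#0 0x19c→b51/s3 MISS; vc=[]
#1 0x19e→b51/s3 L1-HIT; vc=[]
#2 0x19c→b51/s3 L1-HIT; vc=[]
#3 0x88→b17/s1 MISS; vc=[]
#4 0x194→b50/s2 MISS; vc=[]
#5 0x51→b10/s2 MISS; vc=[50]
#6 0x9d→b19/s3 MISS; vc=[50,51]
#7 0x197→b50/s2 VC-HIT; vc=[10,51]
#8 0x199→b51/s3 VC-HIT; vc=[10,19]
#9 0x15e→b43/s3 MISS; vc=[10,19,51]
#10 0x8f→b17/s1 L1-HIT; vc=[10,19,51]
#11 0x19d→b51/s3 VC-HIT; vc=[10,19,43]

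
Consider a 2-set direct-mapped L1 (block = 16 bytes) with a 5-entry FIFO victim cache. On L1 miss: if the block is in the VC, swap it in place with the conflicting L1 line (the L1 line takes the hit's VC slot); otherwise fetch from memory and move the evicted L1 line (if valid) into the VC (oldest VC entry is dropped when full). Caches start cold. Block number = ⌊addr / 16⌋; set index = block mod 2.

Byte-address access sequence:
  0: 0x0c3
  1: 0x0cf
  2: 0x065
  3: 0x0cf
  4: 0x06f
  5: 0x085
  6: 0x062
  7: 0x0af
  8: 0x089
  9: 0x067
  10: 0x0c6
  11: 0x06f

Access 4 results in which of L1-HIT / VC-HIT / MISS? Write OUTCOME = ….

0: 0xc3 (blk 12, set 0) → MISS  vc=[]
1: 0xcf (blk 12, set 0) → L1-HIT  vc=[]
2: 0x65 (blk 6, set 0) → MISS  vc=[12]
3: 0xcf (blk 12, set 0) → VC-HIT  vc=[6]
4: 0x6f (blk 6, set 0) → VC-HIT  vc=[12]
5: 0x85 (blk 8, set 0) → MISS  vc=[12, 6]
6: 0x62 (blk 6, set 0) → VC-HIT  vc=[12, 8]
7: 0xaf (blk 10, set 0) → MISS  vc=[12, 8, 6]
8: 0x89 (blk 8, set 0) → VC-HIT  vc=[12, 10, 6]
9: 0x67 (blk 6, set 0) → VC-HIT  vc=[12, 10, 8]
10: 0xc6 (blk 12, set 0) → VC-HIT  vc=[6, 10, 8]
11: 0x6f (blk 6, set 0) → VC-HIT  vc=[12, 10, 8]

OUTCOME = VC-HIT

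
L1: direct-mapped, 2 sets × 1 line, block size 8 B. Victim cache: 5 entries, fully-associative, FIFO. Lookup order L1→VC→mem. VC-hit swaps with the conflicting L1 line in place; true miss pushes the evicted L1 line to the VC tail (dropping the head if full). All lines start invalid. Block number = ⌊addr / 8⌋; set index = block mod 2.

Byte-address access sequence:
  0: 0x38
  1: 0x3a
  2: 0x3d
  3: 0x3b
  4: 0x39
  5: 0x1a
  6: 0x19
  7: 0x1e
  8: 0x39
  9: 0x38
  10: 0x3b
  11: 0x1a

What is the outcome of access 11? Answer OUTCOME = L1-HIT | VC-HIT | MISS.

OUTCOME = VC-HIT

  [0] addr=0x38 blk=7 s=1: MISS | VC []
  [1] addr=0x3a blk=7 s=1: L1-HIT | VC []
  [2] addr=0x3d blk=7 s=1: L1-HIT | VC []
  [3] addr=0x3b blk=7 s=1: L1-HIT | VC []
  [4] addr=0x39 blk=7 s=1: L1-HIT | VC []
  [5] addr=0x1a blk=3 s=1: MISS | VC [7]
  [6] addr=0x19 blk=3 s=1: L1-HIT | VC [7]
  [7] addr=0x1e blk=3 s=1: L1-HIT | VC [7]
  [8] addr=0x39 blk=7 s=1: VC-HIT | VC [3]
  [9] addr=0x38 blk=7 s=1: L1-HIT | VC [3]
  [10] addr=0x3b blk=7 s=1: L1-HIT | VC [3]
  [11] addr=0x1a blk=3 s=1: VC-HIT | VC [7]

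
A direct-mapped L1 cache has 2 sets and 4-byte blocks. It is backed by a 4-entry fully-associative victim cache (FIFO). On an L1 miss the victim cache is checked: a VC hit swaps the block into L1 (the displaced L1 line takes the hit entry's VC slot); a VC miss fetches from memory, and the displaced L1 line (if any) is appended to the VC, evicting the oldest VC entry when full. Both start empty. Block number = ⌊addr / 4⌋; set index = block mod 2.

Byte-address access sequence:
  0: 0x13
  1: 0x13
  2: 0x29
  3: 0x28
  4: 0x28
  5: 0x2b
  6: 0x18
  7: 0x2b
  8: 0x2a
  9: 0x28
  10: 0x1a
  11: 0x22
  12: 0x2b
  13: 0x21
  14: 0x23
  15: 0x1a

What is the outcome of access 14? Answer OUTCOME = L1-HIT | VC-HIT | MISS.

OUTCOME = L1-HIT

0: 0x13 (blk 4, set 0) → MISS  vc=[]
1: 0x13 (blk 4, set 0) → L1-HIT  vc=[]
2: 0x29 (blk 10, set 0) → MISS  vc=[4]
3: 0x28 (blk 10, set 0) → L1-HIT  vc=[4]
4: 0x28 (blk 10, set 0) → L1-HIT  vc=[4]
5: 0x2b (blk 10, set 0) → L1-HIT  vc=[4]
6: 0x18 (blk 6, set 0) → MISS  vc=[4, 10]
7: 0x2b (blk 10, set 0) → VC-HIT  vc=[4, 6]
8: 0x2a (blk 10, set 0) → L1-HIT  vc=[4, 6]
9: 0x28 (blk 10, set 0) → L1-HIT  vc=[4, 6]
10: 0x1a (blk 6, set 0) → VC-HIT  vc=[4, 10]
11: 0x22 (blk 8, set 0) → MISS  vc=[4, 10, 6]
12: 0x2b (blk 10, set 0) → VC-HIT  vc=[4, 8, 6]
13: 0x21 (blk 8, set 0) → VC-HIT  vc=[4, 10, 6]
14: 0x23 (blk 8, set 0) → L1-HIT  vc=[4, 10, 6]
15: 0x1a (blk 6, set 0) → VC-HIT  vc=[4, 10, 8]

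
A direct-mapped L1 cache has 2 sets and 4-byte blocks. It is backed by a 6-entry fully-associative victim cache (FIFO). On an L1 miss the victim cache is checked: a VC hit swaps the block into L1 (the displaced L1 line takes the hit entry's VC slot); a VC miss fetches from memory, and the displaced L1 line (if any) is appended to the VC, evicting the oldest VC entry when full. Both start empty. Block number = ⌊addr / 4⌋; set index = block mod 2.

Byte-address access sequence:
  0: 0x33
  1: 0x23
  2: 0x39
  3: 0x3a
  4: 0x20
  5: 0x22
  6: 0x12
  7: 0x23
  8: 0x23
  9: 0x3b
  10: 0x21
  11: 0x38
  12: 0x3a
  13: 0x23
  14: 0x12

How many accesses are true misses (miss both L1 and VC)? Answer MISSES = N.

#0 0x33→b12/s0 MISS; vc=[]
#1 0x23→b8/s0 MISS; vc=[12]
#2 0x39→b14/s0 MISS; vc=[12,8]
#3 0x3a→b14/s0 L1-HIT; vc=[12,8]
#4 0x20→b8/s0 VC-HIT; vc=[12,14]
#5 0x22→b8/s0 L1-HIT; vc=[12,14]
#6 0x12→b4/s0 MISS; vc=[12,14,8]
#7 0x23→b8/s0 VC-HIT; vc=[12,14,4]
#8 0x23→b8/s0 L1-HIT; vc=[12,14,4]
#9 0x3b→b14/s0 VC-HIT; vc=[12,8,4]
#10 0x21→b8/s0 VC-HIT; vc=[12,14,4]
#11 0x38→b14/s0 VC-HIT; vc=[12,8,4]
#12 0x3a→b14/s0 L1-HIT; vc=[12,8,4]
#13 0x23→b8/s0 VC-HIT; vc=[12,14,4]
#14 0x12→b4/s0 VC-HIT; vc=[12,14,8]

MISSES = 4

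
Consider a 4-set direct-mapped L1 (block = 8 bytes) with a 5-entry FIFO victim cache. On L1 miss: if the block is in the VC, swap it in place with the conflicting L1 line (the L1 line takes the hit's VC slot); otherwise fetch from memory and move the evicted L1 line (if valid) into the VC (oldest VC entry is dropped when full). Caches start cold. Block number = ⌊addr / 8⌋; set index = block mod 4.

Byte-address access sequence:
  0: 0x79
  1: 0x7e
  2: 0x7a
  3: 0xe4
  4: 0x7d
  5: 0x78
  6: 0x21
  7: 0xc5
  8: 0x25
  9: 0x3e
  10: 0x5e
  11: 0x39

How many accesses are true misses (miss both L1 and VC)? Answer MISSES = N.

MISSES = 6

  [0] addr=0x79 blk=15 s=3: MISS | VC []
  [1] addr=0x7e blk=15 s=3: L1-HIT | VC []
  [2] addr=0x7a blk=15 s=3: L1-HIT | VC []
  [3] addr=0xe4 blk=28 s=0: MISS | VC []
  [4] addr=0x7d blk=15 s=3: L1-HIT | VC []
  [5] addr=0x78 blk=15 s=3: L1-HIT | VC []
  [6] addr=0x21 blk=4 s=0: MISS | VC [28]
  [7] addr=0xc5 blk=24 s=0: MISS | VC [28, 4]
  [8] addr=0x25 blk=4 s=0: VC-HIT | VC [28, 24]
  [9] addr=0x3e blk=7 s=3: MISS | VC [28, 24, 15]
  [10] addr=0x5e blk=11 s=3: MISS | VC [28, 24, 15, 7]
  [11] addr=0x39 blk=7 s=3: VC-HIT | VC [28, 24, 15, 11]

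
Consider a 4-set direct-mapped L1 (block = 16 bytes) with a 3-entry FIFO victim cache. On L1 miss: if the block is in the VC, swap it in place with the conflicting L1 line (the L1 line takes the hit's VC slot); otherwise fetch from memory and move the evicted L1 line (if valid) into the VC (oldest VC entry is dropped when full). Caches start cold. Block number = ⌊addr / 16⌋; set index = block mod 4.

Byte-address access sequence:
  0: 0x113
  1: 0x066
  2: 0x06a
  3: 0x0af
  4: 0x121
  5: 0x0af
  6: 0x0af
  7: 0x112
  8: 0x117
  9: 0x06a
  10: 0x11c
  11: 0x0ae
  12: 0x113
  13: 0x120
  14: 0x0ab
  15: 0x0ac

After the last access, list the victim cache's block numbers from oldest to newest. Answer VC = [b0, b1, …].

VC = [6, 18]

  [0] addr=0x113 blk=17 s=1: MISS | VC []
  [1] addr=0x66 blk=6 s=2: MISS | VC []
  [2] addr=0x6a blk=6 s=2: L1-HIT | VC []
  [3] addr=0xaf blk=10 s=2: MISS | VC [6]
  [4] addr=0x121 blk=18 s=2: MISS | VC [6, 10]
  [5] addr=0xaf blk=10 s=2: VC-HIT | VC [6, 18]
  [6] addr=0xaf blk=10 s=2: L1-HIT | VC [6, 18]
  [7] addr=0x112 blk=17 s=1: L1-HIT | VC [6, 18]
  [8] addr=0x117 blk=17 s=1: L1-HIT | VC [6, 18]
  [9] addr=0x6a blk=6 s=2: VC-HIT | VC [10, 18]
  [10] addr=0x11c blk=17 s=1: L1-HIT | VC [10, 18]
  [11] addr=0xae blk=10 s=2: VC-HIT | VC [6, 18]
  [12] addr=0x113 blk=17 s=1: L1-HIT | VC [6, 18]
  [13] addr=0x120 blk=18 s=2: VC-HIT | VC [6, 10]
  [14] addr=0xab blk=10 s=2: VC-HIT | VC [6, 18]
  [15] addr=0xac blk=10 s=2: L1-HIT | VC [6, 18]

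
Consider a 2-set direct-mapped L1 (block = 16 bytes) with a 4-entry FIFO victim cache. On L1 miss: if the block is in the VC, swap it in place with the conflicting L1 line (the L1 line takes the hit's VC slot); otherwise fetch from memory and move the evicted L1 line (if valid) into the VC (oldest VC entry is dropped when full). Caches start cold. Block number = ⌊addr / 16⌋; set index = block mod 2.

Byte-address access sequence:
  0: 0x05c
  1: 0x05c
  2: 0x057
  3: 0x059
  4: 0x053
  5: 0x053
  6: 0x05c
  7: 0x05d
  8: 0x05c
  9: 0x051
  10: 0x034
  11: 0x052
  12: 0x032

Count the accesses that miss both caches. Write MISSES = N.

MISSES = 2

  [0] addr=0x5c blk=5 s=1: MISS | VC []
  [1] addr=0x5c blk=5 s=1: L1-HIT | VC []
  [2] addr=0x57 blk=5 s=1: L1-HIT | VC []
  [3] addr=0x59 blk=5 s=1: L1-HIT | VC []
  [4] addr=0x53 blk=5 s=1: L1-HIT | VC []
  [5] addr=0x53 blk=5 s=1: L1-HIT | VC []
  [6] addr=0x5c blk=5 s=1: L1-HIT | VC []
  [7] addr=0x5d blk=5 s=1: L1-HIT | VC []
  [8] addr=0x5c blk=5 s=1: L1-HIT | VC []
  [9] addr=0x51 blk=5 s=1: L1-HIT | VC []
  [10] addr=0x34 blk=3 s=1: MISS | VC [5]
  [11] addr=0x52 blk=5 s=1: VC-HIT | VC [3]
  [12] addr=0x32 blk=3 s=1: VC-HIT | VC [5]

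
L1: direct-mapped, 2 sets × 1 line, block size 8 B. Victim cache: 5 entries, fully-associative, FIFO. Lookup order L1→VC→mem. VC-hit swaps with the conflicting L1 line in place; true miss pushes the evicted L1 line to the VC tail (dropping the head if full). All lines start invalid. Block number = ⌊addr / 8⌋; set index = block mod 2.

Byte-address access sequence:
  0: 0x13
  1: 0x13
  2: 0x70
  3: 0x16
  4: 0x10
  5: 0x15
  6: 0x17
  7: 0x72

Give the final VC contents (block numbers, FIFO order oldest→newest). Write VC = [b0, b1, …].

VC = [2]

0: 0x13 (blk 2, set 0) → MISS  vc=[]
1: 0x13 (blk 2, set 0) → L1-HIT  vc=[]
2: 0x70 (blk 14, set 0) → MISS  vc=[2]
3: 0x16 (blk 2, set 0) → VC-HIT  vc=[14]
4: 0x10 (blk 2, set 0) → L1-HIT  vc=[14]
5: 0x15 (blk 2, set 0) → L1-HIT  vc=[14]
6: 0x17 (blk 2, set 0) → L1-HIT  vc=[14]
7: 0x72 (blk 14, set 0) → VC-HIT  vc=[2]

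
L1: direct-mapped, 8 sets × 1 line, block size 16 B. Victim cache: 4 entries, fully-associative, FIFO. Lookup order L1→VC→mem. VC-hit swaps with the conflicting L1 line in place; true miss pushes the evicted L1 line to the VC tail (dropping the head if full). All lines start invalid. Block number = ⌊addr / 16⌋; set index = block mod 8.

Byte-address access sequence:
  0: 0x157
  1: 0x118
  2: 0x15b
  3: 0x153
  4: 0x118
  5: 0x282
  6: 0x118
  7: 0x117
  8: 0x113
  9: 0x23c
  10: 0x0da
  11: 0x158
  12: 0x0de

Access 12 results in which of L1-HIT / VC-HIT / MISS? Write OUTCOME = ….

  [0] addr=0x157 blk=21 s=5: MISS | VC []
  [1] addr=0x118 blk=17 s=1: MISS | VC []
  [2] addr=0x15b blk=21 s=5: L1-HIT | VC []
  [3] addr=0x153 blk=21 s=5: L1-HIT | VC []
  [4] addr=0x118 blk=17 s=1: L1-HIT | VC []
  [5] addr=0x282 blk=40 s=0: MISS | VC []
  [6] addr=0x118 blk=17 s=1: L1-HIT | VC []
  [7] addr=0x117 blk=17 s=1: L1-HIT | VC []
  [8] addr=0x113 blk=17 s=1: L1-HIT | VC []
  [9] addr=0x23c blk=35 s=3: MISS | VC []
  [10] addr=0xda blk=13 s=5: MISS | VC [21]
  [11] addr=0x158 blk=21 s=5: VC-HIT | VC [13]
  [12] addr=0xde blk=13 s=5: VC-HIT | VC [21]

OUTCOME = VC-HIT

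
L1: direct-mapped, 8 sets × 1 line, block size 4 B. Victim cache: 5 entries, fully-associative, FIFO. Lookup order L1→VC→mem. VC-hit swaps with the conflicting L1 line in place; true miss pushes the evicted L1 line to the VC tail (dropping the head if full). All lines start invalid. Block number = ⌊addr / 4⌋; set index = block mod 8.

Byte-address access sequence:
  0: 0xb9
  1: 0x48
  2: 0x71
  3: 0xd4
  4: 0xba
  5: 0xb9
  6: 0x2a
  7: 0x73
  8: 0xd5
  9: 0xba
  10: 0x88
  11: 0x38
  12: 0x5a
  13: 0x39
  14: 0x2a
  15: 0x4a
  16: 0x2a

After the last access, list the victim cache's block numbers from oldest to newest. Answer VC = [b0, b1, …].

VC = [18, 34, 46, 22]

0: 0xb9 (blk 46, set 6) → MISS  vc=[]
1: 0x48 (blk 18, set 2) → MISS  vc=[]
2: 0x71 (blk 28, set 4) → MISS  vc=[]
3: 0xd4 (blk 53, set 5) → MISS  vc=[]
4: 0xba (blk 46, set 6) → L1-HIT  vc=[]
5: 0xb9 (blk 46, set 6) → L1-HIT  vc=[]
6: 0x2a (blk 10, set 2) → MISS  vc=[18]
7: 0x73 (blk 28, set 4) → L1-HIT  vc=[18]
8: 0xd5 (blk 53, set 5) → L1-HIT  vc=[18]
9: 0xba (blk 46, set 6) → L1-HIT  vc=[18]
10: 0x88 (blk 34, set 2) → MISS  vc=[18, 10]
11: 0x38 (blk 14, set 6) → MISS  vc=[18, 10, 46]
12: 0x5a (blk 22, set 6) → MISS  vc=[18, 10, 46, 14]
13: 0x39 (blk 14, set 6) → VC-HIT  vc=[18, 10, 46, 22]
14: 0x2a (blk 10, set 2) → VC-HIT  vc=[18, 34, 46, 22]
15: 0x4a (blk 18, set 2) → VC-HIT  vc=[10, 34, 46, 22]
16: 0x2a (blk 10, set 2) → VC-HIT  vc=[18, 34, 46, 22]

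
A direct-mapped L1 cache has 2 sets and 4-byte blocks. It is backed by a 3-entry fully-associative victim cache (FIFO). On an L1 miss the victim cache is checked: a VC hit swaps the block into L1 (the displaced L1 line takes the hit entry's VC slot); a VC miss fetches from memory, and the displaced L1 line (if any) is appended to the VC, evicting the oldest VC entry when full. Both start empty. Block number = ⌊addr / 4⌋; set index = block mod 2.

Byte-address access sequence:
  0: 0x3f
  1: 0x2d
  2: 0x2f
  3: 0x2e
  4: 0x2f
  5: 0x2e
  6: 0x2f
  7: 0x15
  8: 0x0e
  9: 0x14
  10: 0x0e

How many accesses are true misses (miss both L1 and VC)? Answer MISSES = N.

MISSES = 4

  [0] addr=0x3f blk=15 s=1: MISS | VC []
  [1] addr=0x2d blk=11 s=1: MISS | VC [15]
  [2] addr=0x2f blk=11 s=1: L1-HIT | VC [15]
  [3] addr=0x2e blk=11 s=1: L1-HIT | VC [15]
  [4] addr=0x2f blk=11 s=1: L1-HIT | VC [15]
  [5] addr=0x2e blk=11 s=1: L1-HIT | VC [15]
  [6] addr=0x2f blk=11 s=1: L1-HIT | VC [15]
  [7] addr=0x15 blk=5 s=1: MISS | VC [15, 11]
  [8] addr=0xe blk=3 s=1: MISS | VC [15, 11, 5]
  [9] addr=0x14 blk=5 s=1: VC-HIT | VC [15, 11, 3]
  [10] addr=0xe blk=3 s=1: VC-HIT | VC [15, 11, 5]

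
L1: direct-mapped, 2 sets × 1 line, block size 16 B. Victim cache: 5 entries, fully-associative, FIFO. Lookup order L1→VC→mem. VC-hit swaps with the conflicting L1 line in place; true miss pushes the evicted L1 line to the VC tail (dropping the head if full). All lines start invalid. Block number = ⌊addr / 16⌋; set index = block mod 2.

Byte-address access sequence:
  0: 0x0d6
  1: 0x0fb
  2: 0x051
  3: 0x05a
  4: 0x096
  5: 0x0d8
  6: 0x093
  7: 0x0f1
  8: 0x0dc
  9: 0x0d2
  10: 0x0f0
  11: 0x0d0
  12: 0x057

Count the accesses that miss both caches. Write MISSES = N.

MISSES = 4

  [0] addr=0xd6 blk=13 s=1: MISS | VC []
  [1] addr=0xfb blk=15 s=1: MISS | VC [13]
  [2] addr=0x51 blk=5 s=1: MISS | VC [13, 15]
  [3] addr=0x5a blk=5 s=1: L1-HIT | VC [13, 15]
  [4] addr=0x96 blk=9 s=1: MISS | VC [13, 15, 5]
  [5] addr=0xd8 blk=13 s=1: VC-HIT | VC [9, 15, 5]
  [6] addr=0x93 blk=9 s=1: VC-HIT | VC [13, 15, 5]
  [7] addr=0xf1 blk=15 s=1: VC-HIT | VC [13, 9, 5]
  [8] addr=0xdc blk=13 s=1: VC-HIT | VC [15, 9, 5]
  [9] addr=0xd2 blk=13 s=1: L1-HIT | VC [15, 9, 5]
  [10] addr=0xf0 blk=15 s=1: VC-HIT | VC [13, 9, 5]
  [11] addr=0xd0 blk=13 s=1: VC-HIT | VC [15, 9, 5]
  [12] addr=0x57 blk=5 s=1: VC-HIT | VC [15, 9, 13]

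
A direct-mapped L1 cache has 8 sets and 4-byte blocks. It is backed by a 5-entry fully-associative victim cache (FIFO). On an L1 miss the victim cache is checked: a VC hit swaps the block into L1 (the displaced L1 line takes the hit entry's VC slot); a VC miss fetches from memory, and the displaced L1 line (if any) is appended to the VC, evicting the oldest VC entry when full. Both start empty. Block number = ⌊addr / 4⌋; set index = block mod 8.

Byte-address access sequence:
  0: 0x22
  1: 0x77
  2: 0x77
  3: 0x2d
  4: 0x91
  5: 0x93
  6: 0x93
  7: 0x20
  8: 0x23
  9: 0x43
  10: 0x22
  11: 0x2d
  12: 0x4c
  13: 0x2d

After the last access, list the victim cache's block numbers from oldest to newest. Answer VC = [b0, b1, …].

0: 0x22 (blk 8, set 0) → MISS  vc=[]
1: 0x77 (blk 29, set 5) → MISS  vc=[]
2: 0x77 (blk 29, set 5) → L1-HIT  vc=[]
3: 0x2d (blk 11, set 3) → MISS  vc=[]
4: 0x91 (blk 36, set 4) → MISS  vc=[]
5: 0x93 (blk 36, set 4) → L1-HIT  vc=[]
6: 0x93 (blk 36, set 4) → L1-HIT  vc=[]
7: 0x20 (blk 8, set 0) → L1-HIT  vc=[]
8: 0x23 (blk 8, set 0) → L1-HIT  vc=[]
9: 0x43 (blk 16, set 0) → MISS  vc=[8]
10: 0x22 (blk 8, set 0) → VC-HIT  vc=[16]
11: 0x2d (blk 11, set 3) → L1-HIT  vc=[16]
12: 0x4c (blk 19, set 3) → MISS  vc=[16, 11]
13: 0x2d (blk 11, set 3) → VC-HIT  vc=[16, 19]

VC = [16, 19]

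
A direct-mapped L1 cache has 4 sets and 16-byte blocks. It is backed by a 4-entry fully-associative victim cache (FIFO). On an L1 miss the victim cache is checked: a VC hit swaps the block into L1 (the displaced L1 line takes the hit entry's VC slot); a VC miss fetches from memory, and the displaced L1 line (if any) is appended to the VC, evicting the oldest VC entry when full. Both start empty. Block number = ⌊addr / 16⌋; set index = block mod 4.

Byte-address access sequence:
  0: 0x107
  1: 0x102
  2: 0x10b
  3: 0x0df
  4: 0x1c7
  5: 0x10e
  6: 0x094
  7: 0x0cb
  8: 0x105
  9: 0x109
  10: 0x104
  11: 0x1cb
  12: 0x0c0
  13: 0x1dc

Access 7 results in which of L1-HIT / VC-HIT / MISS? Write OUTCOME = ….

  [0] addr=0x107 blk=16 s=0: MISS | VC []
  [1] addr=0x102 blk=16 s=0: L1-HIT | VC []
  [2] addr=0x10b blk=16 s=0: L1-HIT | VC []
  [3] addr=0xdf blk=13 s=1: MISS | VC []
  [4] addr=0x1c7 blk=28 s=0: MISS | VC [16]
  [5] addr=0x10e blk=16 s=0: VC-HIT | VC [28]
  [6] addr=0x94 blk=9 s=1: MISS | VC [28, 13]
  [7] addr=0xcb blk=12 s=0: MISS | VC [28, 13, 16]
  [8] addr=0x105 blk=16 s=0: VC-HIT | VC [28, 13, 12]
  [9] addr=0x109 blk=16 s=0: L1-HIT | VC [28, 13, 12]
  [10] addr=0x104 blk=16 s=0: L1-HIT | VC [28, 13, 12]
  [11] addr=0x1cb blk=28 s=0: VC-HIT | VC [16, 13, 12]
  [12] addr=0xc0 blk=12 s=0: VC-HIT | VC [16, 13, 28]
  [13] addr=0x1dc blk=29 s=1: MISS | VC [16, 13, 28, 9]

OUTCOME = MISS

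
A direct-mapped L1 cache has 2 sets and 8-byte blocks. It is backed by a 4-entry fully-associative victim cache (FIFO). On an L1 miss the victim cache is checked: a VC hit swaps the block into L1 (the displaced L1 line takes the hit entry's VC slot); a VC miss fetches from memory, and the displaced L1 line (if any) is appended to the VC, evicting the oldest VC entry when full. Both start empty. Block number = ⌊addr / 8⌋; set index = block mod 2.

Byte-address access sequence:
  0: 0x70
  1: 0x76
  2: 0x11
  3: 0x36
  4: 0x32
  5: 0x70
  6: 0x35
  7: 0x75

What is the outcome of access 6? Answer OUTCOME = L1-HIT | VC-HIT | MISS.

#0 0x70→b14/s0 MISS; vc=[]
#1 0x76→b14/s0 L1-HIT; vc=[]
#2 0x11→b2/s0 MISS; vc=[14]
#3 0x36→b6/s0 MISS; vc=[14,2]
#4 0x32→b6/s0 L1-HIT; vc=[14,2]
#5 0x70→b14/s0 VC-HIT; vc=[6,2]
#6 0x35→b6/s0 VC-HIT; vc=[14,2]
#7 0x75→b14/s0 VC-HIT; vc=[6,2]

OUTCOME = VC-HIT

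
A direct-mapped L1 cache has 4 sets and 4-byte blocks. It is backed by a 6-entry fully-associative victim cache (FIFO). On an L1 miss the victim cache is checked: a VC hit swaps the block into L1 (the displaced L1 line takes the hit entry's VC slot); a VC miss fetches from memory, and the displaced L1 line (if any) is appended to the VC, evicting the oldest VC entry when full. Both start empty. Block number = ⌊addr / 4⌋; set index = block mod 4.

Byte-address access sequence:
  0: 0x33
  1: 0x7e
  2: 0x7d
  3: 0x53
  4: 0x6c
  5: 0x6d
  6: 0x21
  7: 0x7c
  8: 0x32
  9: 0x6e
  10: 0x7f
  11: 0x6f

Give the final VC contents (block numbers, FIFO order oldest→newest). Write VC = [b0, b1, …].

VC = [8, 31, 20]

#0 0x33→b12/s0 MISS; vc=[]
#1 0x7e→b31/s3 MISS; vc=[]
#2 0x7d→b31/s3 L1-HIT; vc=[]
#3 0x53→b20/s0 MISS; vc=[12]
#4 0x6c→b27/s3 MISS; vc=[12,31]
#5 0x6d→b27/s3 L1-HIT; vc=[12,31]
#6 0x21→b8/s0 MISS; vc=[12,31,20]
#7 0x7c→b31/s3 VC-HIT; vc=[12,27,20]
#8 0x32→b12/s0 VC-HIT; vc=[8,27,20]
#9 0x6e→b27/s3 VC-HIT; vc=[8,31,20]
#10 0x7f→b31/s3 VC-HIT; vc=[8,27,20]
#11 0x6f→b27/s3 VC-HIT; vc=[8,31,20]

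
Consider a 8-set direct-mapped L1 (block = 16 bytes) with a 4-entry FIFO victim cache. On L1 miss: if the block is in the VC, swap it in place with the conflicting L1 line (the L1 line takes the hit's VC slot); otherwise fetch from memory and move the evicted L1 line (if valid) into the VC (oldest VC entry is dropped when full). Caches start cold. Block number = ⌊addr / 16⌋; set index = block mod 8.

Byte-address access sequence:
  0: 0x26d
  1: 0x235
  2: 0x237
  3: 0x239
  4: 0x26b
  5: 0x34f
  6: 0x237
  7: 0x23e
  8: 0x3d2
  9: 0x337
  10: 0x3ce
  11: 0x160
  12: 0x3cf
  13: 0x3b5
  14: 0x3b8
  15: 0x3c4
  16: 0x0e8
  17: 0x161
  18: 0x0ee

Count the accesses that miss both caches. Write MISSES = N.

MISSES = 9

0: 0x26d (blk 38, set 6) → MISS  vc=[]
1: 0x235 (blk 35, set 3) → MISS  vc=[]
2: 0x237 (blk 35, set 3) → L1-HIT  vc=[]
3: 0x239 (blk 35, set 3) → L1-HIT  vc=[]
4: 0x26b (blk 38, set 6) → L1-HIT  vc=[]
5: 0x34f (blk 52, set 4) → MISS  vc=[]
6: 0x237 (blk 35, set 3) → L1-HIT  vc=[]
7: 0x23e (blk 35, set 3) → L1-HIT  vc=[]
8: 0x3d2 (blk 61, set 5) → MISS  vc=[]
9: 0x337 (blk 51, set 3) → MISS  vc=[35]
10: 0x3ce (blk 60, set 4) → MISS  vc=[35, 52]
11: 0x160 (blk 22, set 6) → MISS  vc=[35, 52, 38]
12: 0x3cf (blk 60, set 4) → L1-HIT  vc=[35, 52, 38]
13: 0x3b5 (blk 59, set 3) → MISS  vc=[35, 52, 38, 51]
14: 0x3b8 (blk 59, set 3) → L1-HIT  vc=[35, 52, 38, 51]
15: 0x3c4 (blk 60, set 4) → L1-HIT  vc=[35, 52, 38, 51]
16: 0xe8 (blk 14, set 6) → MISS  vc=[52, 38, 51, 22]
17: 0x161 (blk 22, set 6) → VC-HIT  vc=[52, 38, 51, 14]
18: 0xee (blk 14, set 6) → VC-HIT  vc=[52, 38, 51, 22]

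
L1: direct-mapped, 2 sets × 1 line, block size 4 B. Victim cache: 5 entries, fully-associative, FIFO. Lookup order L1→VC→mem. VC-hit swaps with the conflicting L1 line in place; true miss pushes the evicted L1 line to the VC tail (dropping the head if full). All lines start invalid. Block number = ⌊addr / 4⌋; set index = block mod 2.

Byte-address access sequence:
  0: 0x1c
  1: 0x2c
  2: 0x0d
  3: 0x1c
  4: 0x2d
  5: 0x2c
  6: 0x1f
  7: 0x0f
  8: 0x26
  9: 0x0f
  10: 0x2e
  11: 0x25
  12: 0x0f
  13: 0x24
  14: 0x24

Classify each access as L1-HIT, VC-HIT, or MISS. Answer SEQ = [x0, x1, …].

  [0] addr=0x1c blk=7 s=1: MISS | VC []
  [1] addr=0x2c blk=11 s=1: MISS | VC [7]
  [2] addr=0xd blk=3 s=1: MISS | VC [7, 11]
  [3] addr=0x1c blk=7 s=1: VC-HIT | VC [3, 11]
  [4] addr=0x2d blk=11 s=1: VC-HIT | VC [3, 7]
  [5] addr=0x2c blk=11 s=1: L1-HIT | VC [3, 7]
  [6] addr=0x1f blk=7 s=1: VC-HIT | VC [3, 11]
  [7] addr=0xf blk=3 s=1: VC-HIT | VC [7, 11]
  [8] addr=0x26 blk=9 s=1: MISS | VC [7, 11, 3]
  [9] addr=0xf blk=3 s=1: VC-HIT | VC [7, 11, 9]
  [10] addr=0x2e blk=11 s=1: VC-HIT | VC [7, 3, 9]
  [11] addr=0x25 blk=9 s=1: VC-HIT | VC [7, 3, 11]
  [12] addr=0xf blk=3 s=1: VC-HIT | VC [7, 9, 11]
  [13] addr=0x24 blk=9 s=1: VC-HIT | VC [7, 3, 11]
  [14] addr=0x24 blk=9 s=1: L1-HIT | VC [7, 3, 11]

SEQ = [MISS, MISS, MISS, VC-HIT, VC-HIT, L1-HIT, VC-HIT, VC-HIT, MISS, VC-HIT, VC-HIT, VC-HIT, VC-HIT, VC-HIT, L1-HIT]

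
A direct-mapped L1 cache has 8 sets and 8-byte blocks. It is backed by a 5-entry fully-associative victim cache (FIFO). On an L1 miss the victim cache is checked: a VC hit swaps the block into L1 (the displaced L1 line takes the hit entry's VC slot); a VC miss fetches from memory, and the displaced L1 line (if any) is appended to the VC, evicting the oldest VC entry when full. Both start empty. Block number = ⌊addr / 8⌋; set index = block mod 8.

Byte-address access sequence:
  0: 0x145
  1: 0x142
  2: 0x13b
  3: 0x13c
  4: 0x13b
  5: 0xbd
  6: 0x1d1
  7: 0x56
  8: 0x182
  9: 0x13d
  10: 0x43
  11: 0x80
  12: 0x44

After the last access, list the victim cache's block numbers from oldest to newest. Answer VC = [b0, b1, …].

#0 0x145→b40/s0 MISS; vc=[]
#1 0x142→b40/s0 L1-HIT; vc=[]
#2 0x13b→b39/s7 MISS; vc=[]
#3 0x13c→b39/s7 L1-HIT; vc=[]
#4 0x13b→b39/s7 L1-HIT; vc=[]
#5 0xbd→b23/s7 MISS; vc=[39]
#6 0x1d1→b58/s2 MISS; vc=[39]
#7 0x56→b10/s2 MISS; vc=[39,58]
#8 0x182→b48/s0 MISS; vc=[39,58,40]
#9 0x13d→b39/s7 VC-HIT; vc=[23,58,40]
#10 0x43→b8/s0 MISS; vc=[23,58,40,48]
#11 0x80→b16/s0 MISS; vc=[23,58,40,48,8]
#12 0x44→b8/s0 VC-HIT; vc=[23,58,40,48,16]

VC = [23, 58, 40, 48, 16]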